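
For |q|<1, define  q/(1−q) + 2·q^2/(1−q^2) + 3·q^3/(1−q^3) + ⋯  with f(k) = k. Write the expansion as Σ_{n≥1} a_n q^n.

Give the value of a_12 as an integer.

[q^12] f(1)=1,f(2)=2,f(3)=3,f(4)=4,f(6)=6,f(12)=12 ⇒ 28

a_12 = 28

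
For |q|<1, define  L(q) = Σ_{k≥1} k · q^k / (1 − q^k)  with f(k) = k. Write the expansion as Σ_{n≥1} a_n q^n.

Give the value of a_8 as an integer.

q^8  k|8↦f(k): 1:1 2:2 4:4 8:8  a_8=15

a_8 = 15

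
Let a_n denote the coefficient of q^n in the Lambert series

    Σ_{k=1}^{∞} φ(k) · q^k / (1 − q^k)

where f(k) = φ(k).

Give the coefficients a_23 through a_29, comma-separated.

[q^23] φ(1)=1,φ(23)=22 ⇒ 23
[q^24] φ(24)=8,φ(12)=4,φ(8)=4,φ(6)=2,φ(4)=2,φ(3)=2,φ(2)=1,φ(1)=1 ⇒ 24
[q^25] φ(1)=1,φ(5)=4,φ(25)=20 ⇒ 25
d|26:{1,2,13,26}  Σφ=1+1+12+12=26
d|27:{27,9,3,1}  Σφ=18+6+2+1=27
[q^28] φ(28)=12,φ(14)=6,φ(7)=6,φ(4)=2,φ(2)=1,φ(1)=1 ⇒ 28
q^29  k|29↦φ(k): 1:1 29:28  a_29=29

23, 24, 25, 26, 27, 28, 29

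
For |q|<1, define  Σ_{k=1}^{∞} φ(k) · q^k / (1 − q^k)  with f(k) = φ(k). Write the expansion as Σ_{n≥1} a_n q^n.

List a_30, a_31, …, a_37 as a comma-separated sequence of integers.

d|30:{1,2,3,5,6,10,15,30}  Σφ=1+1+2+4+2+4+8+8=30
q^31  k|31↦φ(k): 1:1 31:30  a_31=31
d|32:{1,2,4,8,16,32}  Σφ=1+1+2+4+8+16=32
q^33  k|33↦φ(k): 33:20 11:10 3:2 1:1  a_33=33
[q^34] φ(34)=16,φ(17)=16,φ(2)=1,φ(1)=1 ⇒ 34
q^35  k|35↦φ(k): 35:24 7:6 5:4 1:1  a_35=35
[q^36] φ(1)=1,φ(2)=1,φ(3)=2,φ(4)=2,φ(6)=2,φ(9)=6,φ(12)=4,φ(18)=6,φ(36)=12 ⇒ 36
q^37  k|37↦φ(k): 37:36 1:1  a_37=37

30, 31, 32, 33, 34, 35, 36, 37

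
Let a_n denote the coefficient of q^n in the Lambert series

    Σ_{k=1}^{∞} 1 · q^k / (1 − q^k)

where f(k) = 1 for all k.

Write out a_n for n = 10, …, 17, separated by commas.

4, 2, 6, 2, 4, 4, 5, 2

n=10: 1·10 2·5 5·2 10·1  f→[1+1+1+1]=4
d|11:{11,1}  Σf=1+1=2
d|12:{12,6,4,3,2,1}  Σf=1+1+1+1+1+1=6
d|13:{13,1}  Σf=1+1=2
d|14:{14,7,2,1}  Σf=1+1+1+1=4
d|15:{15,5,3,1}  Σf=1+1+1+1=4
d|16:{1,2,4,8,16}  Σf=1+1+1+1+1=5
n=17: 17·1 1·17  f→[1+1]=2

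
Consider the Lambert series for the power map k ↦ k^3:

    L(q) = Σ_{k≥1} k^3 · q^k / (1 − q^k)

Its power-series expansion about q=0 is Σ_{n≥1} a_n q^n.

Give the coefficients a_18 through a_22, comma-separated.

6813, 6860, 9198, 9632, 11988

[q^18] f(18)=5832,f(9)=729,f(6)=216,f(3)=27,f(2)=8,f(1)=1 ⇒ 6813
q^19  k|19↦f(k): 19:6859 1:1  a_19=6860
[q^20] f(20)=8000,f(10)=1000,f(5)=125,f(4)=64,f(2)=8,f(1)=1 ⇒ 9198
d|21:{1,3,7,21}  Σf=1+27+343+9261=9632
d|22:{22,11,2,1}  Σf=10648+1331+8+1=11988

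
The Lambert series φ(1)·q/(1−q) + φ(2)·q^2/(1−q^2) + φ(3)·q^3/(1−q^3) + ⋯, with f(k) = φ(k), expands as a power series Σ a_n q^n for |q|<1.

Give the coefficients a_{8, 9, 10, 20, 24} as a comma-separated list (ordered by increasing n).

n=8: 8·1 4·2 2·4 1·8  φ→[4+2+1+1]=8
n=9: 1·9 3·3 9·1  φ→[1+2+6]=9
q^10  k|10↦φ(k): 10:4 5:4 2:1 1:1  a_10=10
[q^20] φ(1)=1,φ(2)=1,φ(4)=2,φ(5)=4,φ(10)=4,φ(20)=8 ⇒ 20
q^24  k|24↦φ(k): 1:1 2:1 3:2 4:2 6:2 8:4 12:4 24:8  a_24=24

8, 9, 10, 20, 24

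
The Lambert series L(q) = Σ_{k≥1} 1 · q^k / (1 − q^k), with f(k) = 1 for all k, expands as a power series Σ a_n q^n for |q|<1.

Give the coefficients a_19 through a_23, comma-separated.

d|19:{1,19}  Σf=1+1=2
n=20: 1·20 2·10 4·5 5·4 10·2 20·1  f→[1+1+1+1+1+1]=6
q^21  k|21↦f(k): 21:1 7:1 3:1 1:1  a_21=4
q^22  k|22↦f(k): 1:1 2:1 11:1 22:1  a_22=4
d|23:{23,1}  Σf=1+1=2

2, 6, 4, 4, 2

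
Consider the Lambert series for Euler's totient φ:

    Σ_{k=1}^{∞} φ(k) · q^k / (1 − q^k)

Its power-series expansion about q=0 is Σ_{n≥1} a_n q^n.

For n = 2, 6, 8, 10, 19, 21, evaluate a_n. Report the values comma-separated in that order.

n=2: 1·2 2·1  φ→[1+1]=2
q^6  k|6↦φ(k): 1:1 2:1 3:2 6:2  a_6=6
n=8: 1·8 2·4 4·2 8·1  φ→[1+1+2+4]=8
q^10  k|10↦φ(k): 1:1 2:1 5:4 10:4  a_10=10
d|19:{19,1}  Σφ=18+1=19
q^21  k|21↦φ(k): 21:12 7:6 3:2 1:1  a_21=21

2, 6, 8, 10, 19, 21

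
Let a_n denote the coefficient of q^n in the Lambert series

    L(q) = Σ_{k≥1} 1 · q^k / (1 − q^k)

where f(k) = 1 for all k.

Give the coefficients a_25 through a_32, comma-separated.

3, 4, 4, 6, 2, 8, 2, 6

[q^25] f(25)=1,f(5)=1,f(1)=1 ⇒ 3
d|26:{26,13,2,1}  Σf=1+1+1+1=4
q^27  k|27↦f(k): 27:1 9:1 3:1 1:1  a_27=4
n=28: 1·28 2·14 4·7 7·4 14·2 28·1  f→[1+1+1+1+1+1]=6
[q^29] f(1)=1,f(29)=1 ⇒ 2
n=30: 1·30 2·15 3·10 5·6 6·5 10·3 15·2 30·1  f→[1+1+1+1+1+1+1+1]=8
[q^31] f(1)=1,f(31)=1 ⇒ 2
d|32:{32,16,8,4,2,1}  Σf=1+1+1+1+1+1=6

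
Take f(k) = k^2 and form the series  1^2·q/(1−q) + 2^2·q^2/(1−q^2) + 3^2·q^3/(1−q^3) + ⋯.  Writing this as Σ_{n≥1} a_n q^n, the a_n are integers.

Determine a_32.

[q^32] f(1)=1,f(2)=4,f(4)=16,f(8)=64,f(16)=256,f(32)=1024 ⇒ 1365

a_32 = 1365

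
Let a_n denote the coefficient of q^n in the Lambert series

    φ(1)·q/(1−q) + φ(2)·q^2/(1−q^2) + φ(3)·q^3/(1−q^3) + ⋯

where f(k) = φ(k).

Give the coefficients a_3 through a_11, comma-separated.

[q^3] φ(1)=1,φ(3)=2 ⇒ 3
[q^4] φ(1)=1,φ(2)=1,φ(4)=2 ⇒ 4
q^5  k|5↦φ(k): 1:1 5:4  a_5=5
[q^6] φ(1)=1,φ(2)=1,φ(3)=2,φ(6)=2 ⇒ 6
q^7  k|7↦φ(k): 7:6 1:1  a_7=7
[q^8] φ(1)=1,φ(2)=1,φ(4)=2,φ(8)=4 ⇒ 8
q^9  k|9↦φ(k): 9:6 3:2 1:1  a_9=9
d|10:{10,5,2,1}  Σφ=4+4+1+1=10
[q^11] φ(11)=10,φ(1)=1 ⇒ 11

3, 4, 5, 6, 7, 8, 9, 10, 11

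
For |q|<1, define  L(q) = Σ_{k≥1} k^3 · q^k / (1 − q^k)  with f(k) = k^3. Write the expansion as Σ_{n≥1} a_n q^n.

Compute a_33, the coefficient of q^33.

d|33:{1,3,11,33}  Σf=1+27+1331+35937=37296

a_33 = 37296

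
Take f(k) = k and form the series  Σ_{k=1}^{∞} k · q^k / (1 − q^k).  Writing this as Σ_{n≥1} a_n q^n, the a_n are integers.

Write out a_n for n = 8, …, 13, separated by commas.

15, 13, 18, 12, 28, 14

n=8: 8·1 4·2 2·4 1·8  f→[8+4+2+1]=15
n=9: 1·9 3·3 9·1  f→[1+3+9]=13
[q^10] f(1)=1,f(2)=2,f(5)=5,f(10)=10 ⇒ 18
n=11: 11·1 1·11  f→[11+1]=12
n=12: 12·1 6·2 4·3 3·4 2·6 1·12  f→[12+6+4+3+2+1]=28
[q^13] f(13)=13,f(1)=1 ⇒ 14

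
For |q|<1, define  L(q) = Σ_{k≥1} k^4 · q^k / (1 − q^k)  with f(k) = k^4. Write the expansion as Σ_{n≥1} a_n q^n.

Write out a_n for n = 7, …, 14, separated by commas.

[q^7] f(7)=2401,f(1)=1 ⇒ 2402
q^8  k|8↦f(k): 1:1 2:16 4:256 8:4096  a_8=4369
[q^9] f(9)=6561,f(3)=81,f(1)=1 ⇒ 6643
[q^10] f(1)=1,f(2)=16,f(5)=625,f(10)=10000 ⇒ 10642
[q^11] f(11)=14641,f(1)=1 ⇒ 14642
n=12: 12·1 6·2 4·3 3·4 2·6 1·12  f→[20736+1296+256+81+16+1]=22386
n=13: 1·13 13·1  f→[1+28561]=28562
d|14:{1,2,7,14}  Σf=1+16+2401+38416=40834

2402, 4369, 6643, 10642, 14642, 22386, 28562, 40834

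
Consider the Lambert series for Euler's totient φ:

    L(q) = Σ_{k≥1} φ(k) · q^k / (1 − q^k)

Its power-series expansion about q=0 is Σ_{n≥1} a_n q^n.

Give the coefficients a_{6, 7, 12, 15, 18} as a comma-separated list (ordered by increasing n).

n=6: 6·1 3·2 2·3 1·6  φ→[2+2+1+1]=6
d|7:{1,7}  Σφ=1+6=7
d|12:{12,6,4,3,2,1}  Σφ=4+2+2+2+1+1=12
[q^15] φ(15)=8,φ(5)=4,φ(3)=2,φ(1)=1 ⇒ 15
q^18  k|18↦φ(k): 18:6 9:6 6:2 3:2 2:1 1:1  a_18=18

6, 7, 12, 15, 18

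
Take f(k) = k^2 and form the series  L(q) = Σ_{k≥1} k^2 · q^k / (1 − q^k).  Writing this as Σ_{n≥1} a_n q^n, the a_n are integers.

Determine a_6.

a_6 = 50

[q^6] f(6)=36,f(3)=9,f(2)=4,f(1)=1 ⇒ 50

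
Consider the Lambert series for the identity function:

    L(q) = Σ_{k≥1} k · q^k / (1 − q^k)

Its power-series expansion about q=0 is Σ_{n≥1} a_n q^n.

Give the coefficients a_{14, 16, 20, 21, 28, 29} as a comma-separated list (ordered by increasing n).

[q^14] f(1)=1,f(2)=2,f(7)=7,f(14)=14 ⇒ 24
[q^16] f(16)=16,f(8)=8,f(4)=4,f(2)=2,f(1)=1 ⇒ 31
d|20:{20,10,5,4,2,1}  Σf=20+10+5+4+2+1=42
d|21:{21,7,3,1}  Σf=21+7+3+1=32
[q^28] f(28)=28,f(14)=14,f(7)=7,f(4)=4,f(2)=2,f(1)=1 ⇒ 56
n=29: 29·1 1·29  f→[29+1]=30

24, 31, 42, 32, 56, 30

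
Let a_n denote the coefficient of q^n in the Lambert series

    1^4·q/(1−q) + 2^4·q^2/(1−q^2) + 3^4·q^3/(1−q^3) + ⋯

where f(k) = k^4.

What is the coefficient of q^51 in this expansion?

a_51 = 6848804

q^51  k|51↦f(k): 51:6765201 17:83521 3:81 1:1  a_51=6848804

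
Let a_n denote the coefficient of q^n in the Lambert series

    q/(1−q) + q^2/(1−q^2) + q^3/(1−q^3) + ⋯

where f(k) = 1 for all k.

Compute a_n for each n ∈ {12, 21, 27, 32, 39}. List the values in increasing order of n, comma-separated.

6, 4, 4, 6, 4

d|12:{12,6,4,3,2,1}  Σf=1+1+1+1+1+1=6
n=21: 21·1 7·3 3·7 1·21  f→[1+1+1+1]=4
q^27  k|27↦f(k): 27:1 9:1 3:1 1:1  a_27=4
[q^32] f(32)=1,f(16)=1,f(8)=1,f(4)=1,f(2)=1,f(1)=1 ⇒ 6
q^39  k|39↦f(k): 1:1 3:1 13:1 39:1  a_39=4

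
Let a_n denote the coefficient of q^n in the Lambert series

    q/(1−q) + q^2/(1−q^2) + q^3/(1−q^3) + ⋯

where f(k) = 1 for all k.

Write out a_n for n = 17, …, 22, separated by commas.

d|17:{17,1}  Σf=1+1=2
d|18:{18,9,6,3,2,1}  Σf=1+1+1+1+1+1=6
n=19: 19·1 1·19  f→[1+1]=2
n=20: 1·20 2·10 4·5 5·4 10·2 20·1  f→[1+1+1+1+1+1]=6
n=21: 21·1 7·3 3·7 1·21  f→[1+1+1+1]=4
d|22:{22,11,2,1}  Σf=1+1+1+1=4

2, 6, 2, 6, 4, 4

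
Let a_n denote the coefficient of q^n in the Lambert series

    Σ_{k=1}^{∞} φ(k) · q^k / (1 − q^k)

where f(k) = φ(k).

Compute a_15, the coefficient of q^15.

n=15: 1·15 3·5 5·3 15·1  φ→[1+2+4+8]=15

a_15 = 15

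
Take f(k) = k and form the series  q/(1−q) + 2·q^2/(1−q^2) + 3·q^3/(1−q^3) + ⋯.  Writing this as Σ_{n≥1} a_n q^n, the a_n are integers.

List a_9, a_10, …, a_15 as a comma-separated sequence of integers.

13, 18, 12, 28, 14, 24, 24

d|9:{9,3,1}  Σf=9+3+1=13
[q^10] f(10)=10,f(5)=5,f(2)=2,f(1)=1 ⇒ 18
d|11:{11,1}  Σf=11+1=12
d|12:{12,6,4,3,2,1}  Σf=12+6+4+3+2+1=28
d|13:{13,1}  Σf=13+1=14
n=14: 1·14 2·7 7·2 14·1  f→[1+2+7+14]=24
d|15:{1,3,5,15}  Σf=1+3+5+15=24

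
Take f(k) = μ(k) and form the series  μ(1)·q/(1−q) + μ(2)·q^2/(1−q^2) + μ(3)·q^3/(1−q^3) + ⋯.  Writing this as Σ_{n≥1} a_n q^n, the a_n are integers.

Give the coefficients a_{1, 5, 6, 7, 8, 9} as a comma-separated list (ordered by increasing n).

q^1  k|1↦μ(k): 1:1  a_1=1
q^5  k|5↦μ(k): 1:1 5:-1  a_5=0
d|6:{1,2,3,6}  Σμ=1+(-1)+(-1)+1=0
n=7: 1·7 7·1  μ→[1+(-1)]=0
d|8:{8,4,2,1}  Σμ=0+0+(-1)+1=0
n=9: 1·9 3·3 9·1  μ→[1+(-1)+0]=0

1, 0, 0, 0, 0, 0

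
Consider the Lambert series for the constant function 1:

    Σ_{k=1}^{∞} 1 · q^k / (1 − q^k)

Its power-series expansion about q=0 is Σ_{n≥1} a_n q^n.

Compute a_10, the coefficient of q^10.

a_10 = 4

n=10: 1·10 2·5 5·2 10·1  f→[1+1+1+1]=4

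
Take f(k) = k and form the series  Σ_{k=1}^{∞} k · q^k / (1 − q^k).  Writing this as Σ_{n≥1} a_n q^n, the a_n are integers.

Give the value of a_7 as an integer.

d|7:{7,1}  Σf=7+1=8

a_7 = 8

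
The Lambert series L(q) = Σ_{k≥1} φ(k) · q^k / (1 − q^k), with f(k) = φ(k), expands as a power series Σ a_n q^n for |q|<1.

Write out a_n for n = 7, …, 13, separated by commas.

d|7:{7,1}  Σφ=6+1=7
d|8:{1,2,4,8}  Σφ=1+1+2+4=8
q^9  k|9↦φ(k): 9:6 3:2 1:1  a_9=9
d|10:{1,2,5,10}  Σφ=1+1+4+4=10
d|11:{11,1}  Σφ=10+1=11
n=12: 1·12 2·6 3·4 4·3 6·2 12·1  φ→[1+1+2+2+2+4]=12
d|13:{13,1}  Σφ=12+1=13

7, 8, 9, 10, 11, 12, 13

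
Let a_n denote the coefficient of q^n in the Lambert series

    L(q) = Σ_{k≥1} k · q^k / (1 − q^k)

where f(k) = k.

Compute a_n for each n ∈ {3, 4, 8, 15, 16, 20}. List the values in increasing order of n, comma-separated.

4, 7, 15, 24, 31, 42

q^3  k|3↦f(k): 3:3 1:1  a_3=4
[q^4] f(1)=1,f(2)=2,f(4)=4 ⇒ 7
n=8: 1·8 2·4 4·2 8·1  f→[1+2+4+8]=15
[q^15] f(15)=15,f(5)=5,f(3)=3,f(1)=1 ⇒ 24
d|16:{1,2,4,8,16}  Σf=1+2+4+8+16=31
q^20  k|20↦f(k): 1:1 2:2 4:4 5:5 10:10 20:20  a_20=42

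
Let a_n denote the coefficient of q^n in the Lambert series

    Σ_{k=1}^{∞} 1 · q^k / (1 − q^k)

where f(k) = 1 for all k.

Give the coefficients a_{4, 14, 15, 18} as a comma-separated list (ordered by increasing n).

q^4  k|4↦f(k): 4:1 2:1 1:1  a_4=3
[q^14] f(1)=1,f(2)=1,f(7)=1,f(14)=1 ⇒ 4
d|15:{15,5,3,1}  Σf=1+1+1+1=4
d|18:{1,2,3,6,9,18}  Σf=1+1+1+1+1+1=6

3, 4, 4, 6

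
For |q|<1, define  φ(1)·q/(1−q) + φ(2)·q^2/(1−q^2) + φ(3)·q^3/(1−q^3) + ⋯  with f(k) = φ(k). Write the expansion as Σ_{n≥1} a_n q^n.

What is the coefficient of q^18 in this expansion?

q^18  k|18↦φ(k): 1:1 2:1 3:2 6:2 9:6 18:6  a_18=18

a_18 = 18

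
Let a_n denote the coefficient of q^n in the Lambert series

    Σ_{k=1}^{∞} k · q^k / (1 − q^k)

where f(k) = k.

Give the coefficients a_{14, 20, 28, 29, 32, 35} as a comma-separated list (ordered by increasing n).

24, 42, 56, 30, 63, 48

d|14:{14,7,2,1}  Σf=14+7+2+1=24
q^20  k|20↦f(k): 1:1 2:2 4:4 5:5 10:10 20:20  a_20=42
d|28:{1,2,4,7,14,28}  Σf=1+2+4+7+14+28=56
[q^29] f(1)=1,f(29)=29 ⇒ 30
n=32: 1·32 2·16 4·8 8·4 16·2 32·1  f→[1+2+4+8+16+32]=63
[q^35] f(1)=1,f(5)=5,f(7)=7,f(35)=35 ⇒ 48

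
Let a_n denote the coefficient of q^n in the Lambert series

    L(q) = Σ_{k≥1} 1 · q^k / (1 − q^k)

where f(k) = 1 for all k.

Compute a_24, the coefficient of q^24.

n=24: 1·24 2·12 3·8 4·6 6·4 8·3 12·2 24·1  f→[1+1+1+1+1+1+1+1]=8

a_24 = 8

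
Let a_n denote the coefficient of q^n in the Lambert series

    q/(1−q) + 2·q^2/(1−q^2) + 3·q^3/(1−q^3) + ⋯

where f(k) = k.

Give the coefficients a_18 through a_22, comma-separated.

39, 20, 42, 32, 36

[q^18] f(18)=18,f(9)=9,f(6)=6,f(3)=3,f(2)=2,f(1)=1 ⇒ 39
d|19:{19,1}  Σf=19+1=20
d|20:{1,2,4,5,10,20}  Σf=1+2+4+5+10+20=42
q^21  k|21↦f(k): 1:1 3:3 7:7 21:21  a_21=32
n=22: 1·22 2·11 11·2 22·1  f→[1+2+11+22]=36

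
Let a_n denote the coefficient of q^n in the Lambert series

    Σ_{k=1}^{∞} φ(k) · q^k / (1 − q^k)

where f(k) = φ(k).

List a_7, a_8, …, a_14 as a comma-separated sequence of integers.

n=7: 7·1 1·7  φ→[6+1]=7
n=8: 1·8 2·4 4·2 8·1  φ→[1+1+2+4]=8
n=9: 1·9 3·3 9·1  φ→[1+2+6]=9
d|10:{1,2,5,10}  Σφ=1+1+4+4=10
q^11  k|11↦φ(k): 1:1 11:10  a_11=11
q^12  k|12↦φ(k): 12:4 6:2 4:2 3:2 2:1 1:1  a_12=12
[q^13] φ(13)=12,φ(1)=1 ⇒ 13
n=14: 1·14 2·7 7·2 14·1  φ→[1+1+6+6]=14

7, 8, 9, 10, 11, 12, 13, 14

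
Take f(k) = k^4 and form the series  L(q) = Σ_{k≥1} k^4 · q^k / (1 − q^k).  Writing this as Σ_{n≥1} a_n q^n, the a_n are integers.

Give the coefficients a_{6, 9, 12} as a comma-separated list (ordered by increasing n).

1394, 6643, 22386

q^6  k|6↦f(k): 1:1 2:16 3:81 6:1296  a_6=1394
d|9:{9,3,1}  Σf=6561+81+1=6643
[q^12] f(12)=20736,f(6)=1296,f(4)=256,f(3)=81,f(2)=16,f(1)=1 ⇒ 22386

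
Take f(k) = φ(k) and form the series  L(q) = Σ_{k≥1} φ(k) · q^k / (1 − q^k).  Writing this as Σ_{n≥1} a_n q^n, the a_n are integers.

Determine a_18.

n=18: 18·1 9·2 6·3 3·6 2·9 1·18  φ→[6+6+2+2+1+1]=18

a_18 = 18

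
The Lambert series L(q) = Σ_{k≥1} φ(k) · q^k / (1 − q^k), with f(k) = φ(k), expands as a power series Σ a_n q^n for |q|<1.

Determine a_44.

n=44: 1·44 2·22 4·11 11·4 22·2 44·1  φ→[1+1+2+10+10+20]=44

a_44 = 44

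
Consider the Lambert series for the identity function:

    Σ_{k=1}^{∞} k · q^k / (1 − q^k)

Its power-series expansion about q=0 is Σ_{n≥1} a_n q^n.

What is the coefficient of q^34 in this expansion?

q^34  k|34↦f(k): 34:34 17:17 2:2 1:1  a_34=54

a_34 = 54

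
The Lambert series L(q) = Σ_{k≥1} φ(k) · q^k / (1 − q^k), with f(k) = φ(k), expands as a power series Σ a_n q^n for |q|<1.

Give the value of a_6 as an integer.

d|6:{1,2,3,6}  Σφ=1+1+2+2=6

a_6 = 6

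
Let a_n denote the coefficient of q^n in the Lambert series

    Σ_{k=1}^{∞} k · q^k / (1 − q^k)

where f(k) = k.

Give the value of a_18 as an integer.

n=18: 1·18 2·9 3·6 6·3 9·2 18·1  f→[1+2+3+6+9+18]=39

a_18 = 39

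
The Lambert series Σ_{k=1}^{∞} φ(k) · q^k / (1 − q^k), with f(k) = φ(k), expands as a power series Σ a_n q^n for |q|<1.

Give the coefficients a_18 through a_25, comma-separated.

q^18  k|18↦φ(k): 18:6 9:6 6:2 3:2 2:1 1:1  a_18=18
[q^19] φ(19)=18,φ(1)=1 ⇒ 19
n=20: 1·20 2·10 4·5 5·4 10·2 20·1  φ→[1+1+2+4+4+8]=20
[q^21] φ(21)=12,φ(7)=6,φ(3)=2,φ(1)=1 ⇒ 21
q^22  k|22↦φ(k): 1:1 2:1 11:10 22:10  a_22=22
n=23: 1·23 23·1  φ→[1+22]=23
d|24:{1,2,3,4,6,8,12,24}  Σφ=1+1+2+2+2+4+4+8=24
n=25: 25·1 5·5 1·25  φ→[20+4+1]=25

18, 19, 20, 21, 22, 23, 24, 25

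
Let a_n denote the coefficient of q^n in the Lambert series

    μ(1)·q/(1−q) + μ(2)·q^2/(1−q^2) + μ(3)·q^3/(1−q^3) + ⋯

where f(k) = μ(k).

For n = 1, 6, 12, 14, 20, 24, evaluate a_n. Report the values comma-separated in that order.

1, 0, 0, 0, 0, 0

q^1  k|1↦μ(k): 1:1  a_1=1
q^6  k|6↦μ(k): 6:1 3:-1 2:-1 1:1  a_6=0
q^12  k|12↦μ(k): 1:1 2:-1 3:-1 4:0 6:1 12:0  a_12=0
[q^14] μ(14)=1,μ(7)=-1,μ(2)=-1,μ(1)=1 ⇒ 0
[q^20] μ(1)=1,μ(2)=-1,μ(4)=0,μ(5)=-1,μ(10)=1,μ(20)=0 ⇒ 0
[q^24] μ(1)=1,μ(2)=-1,μ(3)=-1,μ(4)=0,μ(6)=1,μ(8)=0,μ(12)=0,μ(24)=0 ⇒ 0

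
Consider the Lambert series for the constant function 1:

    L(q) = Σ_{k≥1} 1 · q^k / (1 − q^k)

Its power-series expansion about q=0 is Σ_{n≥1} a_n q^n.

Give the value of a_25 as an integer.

a_25 = 3

d|25:{1,5,25}  Σf=1+1+1=3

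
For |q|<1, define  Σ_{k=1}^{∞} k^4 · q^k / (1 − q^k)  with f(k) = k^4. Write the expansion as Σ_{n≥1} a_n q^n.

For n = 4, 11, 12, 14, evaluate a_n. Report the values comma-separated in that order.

n=4: 1·4 2·2 4·1  f→[1+16+256]=273
d|11:{11,1}  Σf=14641+1=14642
d|12:{12,6,4,3,2,1}  Σf=20736+1296+256+81+16+1=22386
d|14:{1,2,7,14}  Σf=1+16+2401+38416=40834

273, 14642, 22386, 40834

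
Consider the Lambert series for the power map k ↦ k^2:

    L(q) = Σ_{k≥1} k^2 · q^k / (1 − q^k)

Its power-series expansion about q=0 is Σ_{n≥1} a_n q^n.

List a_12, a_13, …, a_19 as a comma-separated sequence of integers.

210, 170, 250, 260, 341, 290, 455, 362

n=12: 1·12 2·6 3·4 4·3 6·2 12·1  f→[1+4+9+16+36+144]=210
q^13  k|13↦f(k): 1:1 13:169  a_13=170
n=14: 1·14 2·7 7·2 14·1  f→[1+4+49+196]=250
d|15:{15,5,3,1}  Σf=225+25+9+1=260
[q^16] f(1)=1,f(2)=4,f(4)=16,f(8)=64,f(16)=256 ⇒ 341
d|17:{17,1}  Σf=289+1=290
n=18: 18·1 9·2 6·3 3·6 2·9 1·18  f→[324+81+36+9+4+1]=455
[q^19] f(1)=1,f(19)=361 ⇒ 362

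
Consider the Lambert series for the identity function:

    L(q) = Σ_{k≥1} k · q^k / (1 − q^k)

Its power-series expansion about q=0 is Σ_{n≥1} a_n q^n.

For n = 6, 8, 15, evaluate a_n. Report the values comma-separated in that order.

q^6  k|6↦f(k): 1:1 2:2 3:3 6:6  a_6=12
n=8: 8·1 4·2 2·4 1·8  f→[8+4+2+1]=15
d|15:{15,5,3,1}  Σf=15+5+3+1=24

12, 15, 24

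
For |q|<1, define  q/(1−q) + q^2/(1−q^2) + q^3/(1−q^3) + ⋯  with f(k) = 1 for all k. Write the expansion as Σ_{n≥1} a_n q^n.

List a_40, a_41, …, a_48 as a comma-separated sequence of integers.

8, 2, 8, 2, 6, 6, 4, 2, 10

q^40  k|40↦f(k): 40:1 20:1 10:1 8:1 5:1 4:1 2:1 1:1  a_40=8
q^41  k|41↦f(k): 41:1 1:1  a_41=2
q^42  k|42↦f(k): 42:1 21:1 14:1 7:1 6:1 3:1 2:1 1:1  a_42=8
d|43:{43,1}  Σf=1+1=2
[q^44] f(44)=1,f(22)=1,f(11)=1,f(4)=1,f(2)=1,f(1)=1 ⇒ 6
q^45  k|45↦f(k): 45:1 15:1 9:1 5:1 3:1 1:1  a_45=6
d|46:{1,2,23,46}  Σf=1+1+1+1=4
[q^47] f(1)=1,f(47)=1 ⇒ 2
d|48:{1,2,3,4,6,8,12,16,24,48}  Σf=1+1+1+1+1+1+1+1+1+1=10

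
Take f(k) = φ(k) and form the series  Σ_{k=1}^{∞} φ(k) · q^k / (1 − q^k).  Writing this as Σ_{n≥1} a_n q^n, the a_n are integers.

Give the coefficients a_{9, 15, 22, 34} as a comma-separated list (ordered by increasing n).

n=9: 1·9 3·3 9·1  φ→[1+2+6]=9
[q^15] φ(15)=8,φ(5)=4,φ(3)=2,φ(1)=1 ⇒ 15
d|22:{22,11,2,1}  Σφ=10+10+1+1=22
n=34: 34·1 17·2 2·17 1·34  φ→[16+16+1+1]=34

9, 15, 22, 34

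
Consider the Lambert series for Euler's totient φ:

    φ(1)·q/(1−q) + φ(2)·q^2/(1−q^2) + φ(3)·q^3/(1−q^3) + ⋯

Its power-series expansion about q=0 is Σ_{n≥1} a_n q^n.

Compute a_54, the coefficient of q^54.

n=54: 54·1 27·2 18·3 9·6 6·9 3·18 2·27 1·54  φ→[18+18+6+6+2+2+1+1]=54

a_54 = 54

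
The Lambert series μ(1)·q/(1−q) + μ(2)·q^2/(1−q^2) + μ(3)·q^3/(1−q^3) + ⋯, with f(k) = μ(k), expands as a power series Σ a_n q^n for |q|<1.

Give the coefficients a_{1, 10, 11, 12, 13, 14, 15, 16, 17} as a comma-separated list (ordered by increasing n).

1, 0, 0, 0, 0, 0, 0, 0, 0

q^1  k|1↦μ(k): 1:1  a_1=1
d|10:{1,2,5,10}  Σμ=1+(-1)+(-1)+1=0
[q^11] μ(11)=-1,μ(1)=1 ⇒ 0
q^12  k|12↦μ(k): 12:0 6:1 4:0 3:-1 2:-1 1:1  a_12=0
n=13: 13·1 1·13  μ→[(-1)+1]=0
[q^14] μ(14)=1,μ(7)=-1,μ(2)=-1,μ(1)=1 ⇒ 0
[q^15] μ(1)=1,μ(3)=-1,μ(5)=-1,μ(15)=1 ⇒ 0
q^16  k|16↦μ(k): 1:1 2:-1 4:0 8:0 16:0  a_16=0
q^17  k|17↦μ(k): 17:-1 1:1  a_17=0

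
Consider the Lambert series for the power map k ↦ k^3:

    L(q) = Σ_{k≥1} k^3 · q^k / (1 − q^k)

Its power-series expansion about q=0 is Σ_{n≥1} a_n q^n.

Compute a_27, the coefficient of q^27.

n=27: 27·1 9·3 3·9 1·27  f→[19683+729+27+1]=20440

a_27 = 20440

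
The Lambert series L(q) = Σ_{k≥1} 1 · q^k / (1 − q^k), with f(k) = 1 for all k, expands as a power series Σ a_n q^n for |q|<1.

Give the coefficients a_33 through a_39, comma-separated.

4, 4, 4, 9, 2, 4, 4

q^33  k|33↦f(k): 33:1 11:1 3:1 1:1  a_33=4
q^34  k|34↦f(k): 34:1 17:1 2:1 1:1  a_34=4
[q^35] f(35)=1,f(7)=1,f(5)=1,f(1)=1 ⇒ 4
n=36: 36·1 18·2 12·3 9·4 6·6 4·9 3·12 2·18 1·36  f→[1+1+1+1+1+1+1+1+1]=9
[q^37] f(37)=1,f(1)=1 ⇒ 2
[q^38] f(38)=1,f(19)=1,f(2)=1,f(1)=1 ⇒ 4
n=39: 39·1 13·3 3·13 1·39  f→[1+1+1+1]=4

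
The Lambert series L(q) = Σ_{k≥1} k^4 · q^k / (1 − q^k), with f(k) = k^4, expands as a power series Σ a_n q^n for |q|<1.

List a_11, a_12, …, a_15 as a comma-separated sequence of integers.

14642, 22386, 28562, 40834, 51332

n=11: 1·11 11·1  f→[1+14641]=14642
[q^12] f(1)=1,f(2)=16,f(3)=81,f(4)=256,f(6)=1296,f(12)=20736 ⇒ 22386
n=13: 13·1 1·13  f→[28561+1]=28562
q^14  k|14↦f(k): 14:38416 7:2401 2:16 1:1  a_14=40834
n=15: 1·15 3·5 5·3 15·1  f→[1+81+625+50625]=51332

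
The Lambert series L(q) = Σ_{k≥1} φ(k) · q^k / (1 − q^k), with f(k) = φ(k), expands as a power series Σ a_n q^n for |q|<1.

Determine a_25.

q^25  k|25↦φ(k): 25:20 5:4 1:1  a_25=25

a_25 = 25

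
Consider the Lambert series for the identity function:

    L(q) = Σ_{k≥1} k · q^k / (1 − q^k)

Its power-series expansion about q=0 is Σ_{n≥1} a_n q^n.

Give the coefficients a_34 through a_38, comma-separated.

q^34  k|34↦f(k): 34:34 17:17 2:2 1:1  a_34=54
[q^35] f(35)=35,f(7)=7,f(5)=5,f(1)=1 ⇒ 48
n=36: 1·36 2·18 3·12 4·9 6·6 9·4 12·3 18·2 36·1  f→[1+2+3+4+6+9+12+18+36]=91
[q^37] f(37)=37,f(1)=1 ⇒ 38
[q^38] f(38)=38,f(19)=19,f(2)=2,f(1)=1 ⇒ 60

54, 48, 91, 38, 60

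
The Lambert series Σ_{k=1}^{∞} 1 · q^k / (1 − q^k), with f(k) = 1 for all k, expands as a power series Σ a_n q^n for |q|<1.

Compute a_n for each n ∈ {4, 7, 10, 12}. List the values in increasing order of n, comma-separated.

n=4: 4·1 2·2 1·4  f→[1+1+1]=3
d|7:{1,7}  Σf=1+1=2
q^10  k|10↦f(k): 1:1 2:1 5:1 10:1  a_10=4
d|12:{12,6,4,3,2,1}  Σf=1+1+1+1+1+1=6

3, 2, 4, 6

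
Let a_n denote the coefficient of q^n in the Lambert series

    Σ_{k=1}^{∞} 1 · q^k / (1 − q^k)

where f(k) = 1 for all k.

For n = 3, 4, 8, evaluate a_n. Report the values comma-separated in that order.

[q^3] f(1)=1,f(3)=1 ⇒ 2
d|4:{1,2,4}  Σf=1+1+1=3
q^8  k|8↦f(k): 1:1 2:1 4:1 8:1  a_8=4

2, 3, 4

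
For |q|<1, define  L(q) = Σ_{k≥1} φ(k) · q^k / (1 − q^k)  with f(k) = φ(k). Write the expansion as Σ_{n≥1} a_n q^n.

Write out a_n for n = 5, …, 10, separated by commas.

[q^5] φ(1)=1,φ(5)=4 ⇒ 5
d|6:{6,3,2,1}  Σφ=2+2+1+1=6
d|7:{7,1}  Σφ=6+1=7
q^8  k|8↦φ(k): 8:4 4:2 2:1 1:1  a_8=8
d|9:{1,3,9}  Σφ=1+2+6=9
d|10:{1,2,5,10}  Σφ=1+1+4+4=10

5, 6, 7, 8, 9, 10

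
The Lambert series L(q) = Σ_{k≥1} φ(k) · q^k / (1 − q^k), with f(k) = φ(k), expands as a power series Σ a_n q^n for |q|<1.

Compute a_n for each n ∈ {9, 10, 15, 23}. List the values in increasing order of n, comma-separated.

q^9  k|9↦φ(k): 1:1 3:2 9:6  a_9=9
d|10:{1,2,5,10}  Σφ=1+1+4+4=10
d|15:{1,3,5,15}  Σφ=1+2+4+8=15
d|23:{1,23}  Σφ=1+22=23

9, 10, 15, 23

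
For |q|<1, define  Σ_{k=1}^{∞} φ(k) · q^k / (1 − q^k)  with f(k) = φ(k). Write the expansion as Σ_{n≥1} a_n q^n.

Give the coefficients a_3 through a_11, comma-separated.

[q^3] φ(3)=2,φ(1)=1 ⇒ 3
d|4:{1,2,4}  Σφ=1+1+2=4
q^5  k|5↦φ(k): 5:4 1:1  a_5=5
d|6:{1,2,3,6}  Σφ=1+1+2+2=6
q^7  k|7↦φ(k): 1:1 7:6  a_7=7
d|8:{8,4,2,1}  Σφ=4+2+1+1=8
q^9  k|9↦φ(k): 9:6 3:2 1:1  a_9=9
q^10  k|10↦φ(k): 10:4 5:4 2:1 1:1  a_10=10
d|11:{1,11}  Σφ=1+10=11

3, 4, 5, 6, 7, 8, 9, 10, 11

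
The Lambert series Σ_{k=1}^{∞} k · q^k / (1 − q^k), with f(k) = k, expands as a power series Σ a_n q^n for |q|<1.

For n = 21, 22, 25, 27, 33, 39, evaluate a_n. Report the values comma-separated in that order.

d|21:{1,3,7,21}  Σf=1+3+7+21=32
n=22: 1·22 2·11 11·2 22·1  f→[1+2+11+22]=36
q^25  k|25↦f(k): 25:25 5:5 1:1  a_25=31
[q^27] f(1)=1,f(3)=3,f(9)=9,f(27)=27 ⇒ 40
d|33:{33,11,3,1}  Σf=33+11+3+1=48
n=39: 1·39 3·13 13·3 39·1  f→[1+3+13+39]=56

32, 36, 31, 40, 48, 56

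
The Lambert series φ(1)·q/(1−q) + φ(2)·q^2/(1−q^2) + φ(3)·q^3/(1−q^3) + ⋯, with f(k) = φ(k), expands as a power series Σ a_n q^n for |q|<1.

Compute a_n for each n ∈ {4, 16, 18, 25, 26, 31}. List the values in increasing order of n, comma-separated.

q^4  k|4↦φ(k): 1:1 2:1 4:2  a_4=4
[q^16] φ(16)=8,φ(8)=4,φ(4)=2,φ(2)=1,φ(1)=1 ⇒ 16
[q^18] φ(1)=1,φ(2)=1,φ(3)=2,φ(6)=2,φ(9)=6,φ(18)=6 ⇒ 18
[q^25] φ(25)=20,φ(5)=4,φ(1)=1 ⇒ 25
n=26: 1·26 2·13 13·2 26·1  φ→[1+1+12+12]=26
q^31  k|31↦φ(k): 31:30 1:1  a_31=31

4, 16, 18, 25, 26, 31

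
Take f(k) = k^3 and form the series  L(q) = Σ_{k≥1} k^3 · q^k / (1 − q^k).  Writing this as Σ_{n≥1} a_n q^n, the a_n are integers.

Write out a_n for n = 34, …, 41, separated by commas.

44226, 43344, 55261, 50654, 61740, 61544, 73710, 68922

n=34: 1·34 2·17 17·2 34·1  f→[1+8+4913+39304]=44226
q^35  k|35↦f(k): 1:1 5:125 7:343 35:42875  a_35=43344
n=36: 1·36 2·18 3·12 4·9 6·6 9·4 12·3 18·2 36·1  f→[1+8+27+64+216+729+1728+5832+46656]=55261
n=37: 1·37 37·1  f→[1+50653]=50654
q^38  k|38↦f(k): 1:1 2:8 19:6859 38:54872  a_38=61740
d|39:{39,13,3,1}  Σf=59319+2197+27+1=61544
d|40:{1,2,4,5,8,10,20,40}  Σf=1+8+64+125+512+1000+8000+64000=73710
n=41: 41·1 1·41  f→[68921+1]=68922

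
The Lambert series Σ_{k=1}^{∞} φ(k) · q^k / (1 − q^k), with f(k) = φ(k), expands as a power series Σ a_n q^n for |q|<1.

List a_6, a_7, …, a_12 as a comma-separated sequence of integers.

d|6:{6,3,2,1}  Σφ=2+2+1+1=6
q^7  k|7↦φ(k): 7:6 1:1  a_7=7
[q^8] φ(8)=4,φ(4)=2,φ(2)=1,φ(1)=1 ⇒ 8
q^9  k|9↦φ(k): 9:6 3:2 1:1  a_9=9
n=10: 10·1 5·2 2·5 1·10  φ→[4+4+1+1]=10
n=11: 11·1 1·11  φ→[10+1]=11
n=12: 12·1 6·2 4·3 3·4 2·6 1·12  φ→[4+2+2+2+1+1]=12

6, 7, 8, 9, 10, 11, 12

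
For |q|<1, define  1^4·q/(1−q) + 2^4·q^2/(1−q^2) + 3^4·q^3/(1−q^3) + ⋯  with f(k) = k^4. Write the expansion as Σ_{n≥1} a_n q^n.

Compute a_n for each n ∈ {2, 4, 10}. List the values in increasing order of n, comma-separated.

17, 273, 10642

d|2:{1,2}  Σf=1+16=17
n=4: 4·1 2·2 1·4  f→[256+16+1]=273
[q^10] f(1)=1,f(2)=16,f(5)=625,f(10)=10000 ⇒ 10642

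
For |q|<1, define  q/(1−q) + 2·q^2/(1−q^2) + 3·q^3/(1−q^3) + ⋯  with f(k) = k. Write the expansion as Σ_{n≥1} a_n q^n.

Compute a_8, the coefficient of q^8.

d|8:{8,4,2,1}  Σf=8+4+2+1=15

a_8 = 15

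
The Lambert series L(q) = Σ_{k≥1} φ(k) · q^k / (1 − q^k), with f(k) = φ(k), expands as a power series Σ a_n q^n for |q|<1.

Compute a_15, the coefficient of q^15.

q^15  k|15↦φ(k): 15:8 5:4 3:2 1:1  a_15=15

a_15 = 15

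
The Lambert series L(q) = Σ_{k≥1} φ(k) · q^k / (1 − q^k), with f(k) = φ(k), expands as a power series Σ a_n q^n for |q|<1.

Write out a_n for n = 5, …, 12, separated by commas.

q^5  k|5↦φ(k): 5:4 1:1  a_5=5
d|6:{1,2,3,6}  Σφ=1+1+2+2=6
q^7  k|7↦φ(k): 7:6 1:1  a_7=7
d|8:{1,2,4,8}  Σφ=1+1+2+4=8
n=9: 9·1 3·3 1·9  φ→[6+2+1]=9
n=10: 1·10 2·5 5·2 10·1  φ→[1+1+4+4]=10
d|11:{1,11}  Σφ=1+10=11
d|12:{1,2,3,4,6,12}  Σφ=1+1+2+2+2+4=12

5, 6, 7, 8, 9, 10, 11, 12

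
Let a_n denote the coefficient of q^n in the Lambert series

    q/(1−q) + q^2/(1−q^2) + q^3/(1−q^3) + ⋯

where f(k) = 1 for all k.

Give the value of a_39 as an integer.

d|39:{1,3,13,39}  Σf=1+1+1+1=4

a_39 = 4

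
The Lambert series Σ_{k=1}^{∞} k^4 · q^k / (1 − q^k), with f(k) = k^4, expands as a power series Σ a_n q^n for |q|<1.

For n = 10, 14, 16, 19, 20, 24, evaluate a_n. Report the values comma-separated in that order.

n=10: 1·10 2·5 5·2 10·1  f→[1+16+625+10000]=10642
d|14:{1,2,7,14}  Σf=1+16+2401+38416=40834
d|16:{1,2,4,8,16}  Σf=1+16+256+4096+65536=69905
d|19:{19,1}  Σf=130321+1=130322
n=20: 1·20 2·10 4·5 5·4 10·2 20·1  f→[1+16+256+625+10000+160000]=170898
q^24  k|24↦f(k): 1:1 2:16 3:81 4:256 6:1296 8:4096 12:20736 24:331776  a_24=358258

10642, 40834, 69905, 130322, 170898, 358258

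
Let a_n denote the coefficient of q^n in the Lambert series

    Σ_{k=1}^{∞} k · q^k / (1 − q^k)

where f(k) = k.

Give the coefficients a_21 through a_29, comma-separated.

[q^21] f(21)=21,f(7)=7,f(3)=3,f(1)=1 ⇒ 32
n=22: 1·22 2·11 11·2 22·1  f→[1+2+11+22]=36
q^23  k|23↦f(k): 1:1 23:23  a_23=24
q^24  k|24↦f(k): 1:1 2:2 3:3 4:4 6:6 8:8 12:12 24:24  a_24=60
n=25: 25·1 5·5 1·25  f→[25+5+1]=31
q^26  k|26↦f(k): 1:1 2:2 13:13 26:26  a_26=42
[q^27] f(1)=1,f(3)=3,f(9)=9,f(27)=27 ⇒ 40
d|28:{1,2,4,7,14,28}  Σf=1+2+4+7+14+28=56
q^29  k|29↦f(k): 1:1 29:29  a_29=30

32, 36, 24, 60, 31, 42, 40, 56, 30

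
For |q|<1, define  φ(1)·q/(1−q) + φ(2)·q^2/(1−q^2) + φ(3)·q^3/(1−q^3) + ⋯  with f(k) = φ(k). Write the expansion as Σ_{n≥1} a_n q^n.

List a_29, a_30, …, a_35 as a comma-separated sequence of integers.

q^29  k|29↦φ(k): 29:28 1:1  a_29=29
n=30: 30·1 15·2 10·3 6·5 5·6 3·10 2·15 1·30  φ→[8+8+4+2+4+2+1+1]=30
d|31:{31,1}  Σφ=30+1=31
n=32: 32·1 16·2 8·4 4·8 2·16 1·32  φ→[16+8+4+2+1+1]=32
d|33:{1,3,11,33}  Σφ=1+2+10+20=33
n=34: 34·1 17·2 2·17 1·34  φ→[16+16+1+1]=34
[q^35] φ(35)=24,φ(7)=6,φ(5)=4,φ(1)=1 ⇒ 35

29, 30, 31, 32, 33, 34, 35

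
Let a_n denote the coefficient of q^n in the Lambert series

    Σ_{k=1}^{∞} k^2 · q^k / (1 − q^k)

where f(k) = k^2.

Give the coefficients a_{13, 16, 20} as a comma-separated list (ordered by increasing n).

n=13: 13·1 1·13  f→[169+1]=170
n=16: 1·16 2·8 4·4 8·2 16·1  f→[1+4+16+64+256]=341
q^20  k|20↦f(k): 20:400 10:100 5:25 4:16 2:4 1:1  a_20=546

170, 341, 546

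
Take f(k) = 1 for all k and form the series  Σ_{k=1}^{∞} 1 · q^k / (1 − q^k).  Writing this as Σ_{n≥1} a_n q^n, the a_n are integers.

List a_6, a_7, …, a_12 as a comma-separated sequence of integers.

[q^6] f(1)=1,f(2)=1,f(3)=1,f(6)=1 ⇒ 4
n=7: 7·1 1·7  f→[1+1]=2
n=8: 1·8 2·4 4·2 8·1  f→[1+1+1+1]=4
[q^9] f(9)=1,f(3)=1,f(1)=1 ⇒ 3
d|10:{1,2,5,10}  Σf=1+1+1+1=4
q^11  k|11↦f(k): 1:1 11:1  a_11=2
[q^12] f(1)=1,f(2)=1,f(3)=1,f(4)=1,f(6)=1,f(12)=1 ⇒ 6

4, 2, 4, 3, 4, 2, 6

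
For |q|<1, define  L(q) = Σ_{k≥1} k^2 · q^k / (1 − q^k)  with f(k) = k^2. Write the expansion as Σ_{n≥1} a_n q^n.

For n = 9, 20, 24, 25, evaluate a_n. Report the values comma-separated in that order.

[q^9] f(9)=81,f(3)=9,f(1)=1 ⇒ 91
n=20: 1·20 2·10 4·5 5·4 10·2 20·1  f→[1+4+16+25+100+400]=546
n=24: 1·24 2·12 3·8 4·6 6·4 8·3 12·2 24·1  f→[1+4+9+16+36+64+144+576]=850
d|25:{1,5,25}  Σf=1+25+625=651

91, 546, 850, 651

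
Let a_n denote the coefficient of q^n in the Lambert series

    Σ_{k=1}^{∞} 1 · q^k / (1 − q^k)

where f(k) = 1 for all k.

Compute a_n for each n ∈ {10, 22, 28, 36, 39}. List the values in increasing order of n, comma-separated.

4, 4, 6, 9, 4

d|10:{10,5,2,1}  Σf=1+1+1+1=4
[q^22] f(1)=1,f(2)=1,f(11)=1,f(22)=1 ⇒ 4
d|28:{28,14,7,4,2,1}  Σf=1+1+1+1+1+1=6
[q^36] f(36)=1,f(18)=1,f(12)=1,f(9)=1,f(6)=1,f(4)=1,f(3)=1,f(2)=1,f(1)=1 ⇒ 9
n=39: 1·39 3·13 13·3 39·1  f→[1+1+1+1]=4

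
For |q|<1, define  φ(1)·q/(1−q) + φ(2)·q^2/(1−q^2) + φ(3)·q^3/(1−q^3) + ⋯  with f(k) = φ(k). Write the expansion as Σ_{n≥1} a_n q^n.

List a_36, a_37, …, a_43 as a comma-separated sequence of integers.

n=36: 36·1 18·2 12·3 9·4 6·6 4·9 3·12 2·18 1·36  φ→[12+6+4+6+2+2+2+1+1]=36
[q^37] φ(37)=36,φ(1)=1 ⇒ 37
[q^38] φ(38)=18,φ(19)=18,φ(2)=1,φ(1)=1 ⇒ 38
[q^39] φ(1)=1,φ(3)=2,φ(13)=12,φ(39)=24 ⇒ 39
[q^40] φ(1)=1,φ(2)=1,φ(4)=2,φ(5)=4,φ(8)=4,φ(10)=4,φ(20)=8,φ(40)=16 ⇒ 40
q^41  k|41↦φ(k): 41:40 1:1  a_41=41
d|42:{1,2,3,6,7,14,21,42}  Σφ=1+1+2+2+6+6+12+12=42
[q^43] φ(1)=1,φ(43)=42 ⇒ 43

36, 37, 38, 39, 40, 41, 42, 43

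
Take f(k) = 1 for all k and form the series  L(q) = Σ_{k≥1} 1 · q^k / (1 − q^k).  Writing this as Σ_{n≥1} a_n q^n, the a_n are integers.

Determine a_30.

a_30 = 8

[q^30] f(1)=1,f(2)=1,f(3)=1,f(5)=1,f(6)=1,f(10)=1,f(15)=1,f(30)=1 ⇒ 8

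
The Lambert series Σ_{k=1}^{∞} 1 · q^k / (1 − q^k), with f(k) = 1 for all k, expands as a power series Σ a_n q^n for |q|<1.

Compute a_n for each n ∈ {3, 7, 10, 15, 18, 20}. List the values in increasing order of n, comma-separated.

2, 2, 4, 4, 6, 6

n=3: 3·1 1·3  f→[1+1]=2
[q^7] f(1)=1,f(7)=1 ⇒ 2
d|10:{10,5,2,1}  Σf=1+1+1+1=4
q^15  k|15↦f(k): 1:1 3:1 5:1 15:1  a_15=4
q^18  k|18↦f(k): 1:1 2:1 3:1 6:1 9:1 18:1  a_18=6
n=20: 1·20 2·10 4·5 5·4 10·2 20·1  f→[1+1+1+1+1+1]=6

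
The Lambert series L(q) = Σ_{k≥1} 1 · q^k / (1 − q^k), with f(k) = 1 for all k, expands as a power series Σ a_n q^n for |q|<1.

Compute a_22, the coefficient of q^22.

n=22: 22·1 11·2 2·11 1·22  f→[1+1+1+1]=4

a_22 = 4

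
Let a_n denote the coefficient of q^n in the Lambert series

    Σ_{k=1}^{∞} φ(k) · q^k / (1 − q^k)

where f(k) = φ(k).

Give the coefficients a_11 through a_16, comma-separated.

n=11: 1·11 11·1  φ→[1+10]=11
q^12  k|12↦φ(k): 1:1 2:1 3:2 4:2 6:2 12:4  a_12=12
d|13:{1,13}  Σφ=1+12=13
n=14: 14·1 7·2 2·7 1·14  φ→[6+6+1+1]=14
d|15:{1,3,5,15}  Σφ=1+2+4+8=15
n=16: 1·16 2·8 4·4 8·2 16·1  φ→[1+1+2+4+8]=16

11, 12, 13, 14, 15, 16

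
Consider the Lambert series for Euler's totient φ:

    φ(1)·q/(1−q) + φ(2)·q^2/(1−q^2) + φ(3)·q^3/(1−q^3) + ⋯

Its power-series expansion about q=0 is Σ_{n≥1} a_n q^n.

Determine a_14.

[q^14] φ(1)=1,φ(2)=1,φ(7)=6,φ(14)=6 ⇒ 14

a_14 = 14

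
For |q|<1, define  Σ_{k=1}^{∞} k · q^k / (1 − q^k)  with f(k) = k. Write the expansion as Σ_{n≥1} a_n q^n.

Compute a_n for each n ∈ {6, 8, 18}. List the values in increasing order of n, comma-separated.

12, 15, 39

d|6:{1,2,3,6}  Σf=1+2+3+6=12
d|8:{1,2,4,8}  Σf=1+2+4+8=15
[q^18] f(1)=1,f(2)=2,f(3)=3,f(6)=6,f(9)=9,f(18)=18 ⇒ 39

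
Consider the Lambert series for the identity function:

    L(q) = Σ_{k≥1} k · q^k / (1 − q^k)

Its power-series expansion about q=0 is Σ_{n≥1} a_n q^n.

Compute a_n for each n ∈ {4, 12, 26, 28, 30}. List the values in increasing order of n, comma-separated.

7, 28, 42, 56, 72

[q^4] f(1)=1,f(2)=2,f(4)=4 ⇒ 7
q^12  k|12↦f(k): 12:12 6:6 4:4 3:3 2:2 1:1  a_12=28
d|26:{26,13,2,1}  Σf=26+13+2+1=42
d|28:{28,14,7,4,2,1}  Σf=28+14+7+4+2+1=56
q^30  k|30↦f(k): 1:1 2:2 3:3 5:5 6:6 10:10 15:15 30:30  a_30=72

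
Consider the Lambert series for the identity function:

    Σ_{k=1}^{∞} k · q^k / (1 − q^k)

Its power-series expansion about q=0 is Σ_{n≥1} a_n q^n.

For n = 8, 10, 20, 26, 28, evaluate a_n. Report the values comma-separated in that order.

d|8:{1,2,4,8}  Σf=1+2+4+8=15
[q^10] f(10)=10,f(5)=5,f(2)=2,f(1)=1 ⇒ 18
d|20:{20,10,5,4,2,1}  Σf=20+10+5+4+2+1=42
d|26:{1,2,13,26}  Σf=1+2+13+26=42
n=28: 1·28 2·14 4·7 7·4 14·2 28·1  f→[1+2+4+7+14+28]=56

15, 18, 42, 42, 56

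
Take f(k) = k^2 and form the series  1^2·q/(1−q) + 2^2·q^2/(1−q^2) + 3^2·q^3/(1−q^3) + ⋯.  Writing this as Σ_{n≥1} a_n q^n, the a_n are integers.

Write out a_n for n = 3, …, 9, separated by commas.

10, 21, 26, 50, 50, 85, 91

[q^3] f(3)=9,f(1)=1 ⇒ 10
[q^4] f(4)=16,f(2)=4,f(1)=1 ⇒ 21
n=5: 5·1 1·5  f→[25+1]=26
[q^6] f(6)=36,f(3)=9,f(2)=4,f(1)=1 ⇒ 50
q^7  k|7↦f(k): 1:1 7:49  a_7=50
n=8: 8·1 4·2 2·4 1·8  f→[64+16+4+1]=85
q^9  k|9↦f(k): 9:81 3:9 1:1  a_9=91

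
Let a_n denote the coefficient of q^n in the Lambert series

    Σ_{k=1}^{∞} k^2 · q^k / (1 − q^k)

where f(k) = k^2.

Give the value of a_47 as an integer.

a_47 = 2210

n=47: 47·1 1·47  f→[2209+1]=2210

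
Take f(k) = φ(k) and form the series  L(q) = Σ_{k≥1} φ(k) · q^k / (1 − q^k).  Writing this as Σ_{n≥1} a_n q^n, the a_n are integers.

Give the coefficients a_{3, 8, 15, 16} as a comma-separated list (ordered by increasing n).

d|3:{3,1}  Σφ=2+1=3
d|8:{8,4,2,1}  Σφ=4+2+1+1=8
q^15  k|15↦φ(k): 15:8 5:4 3:2 1:1  a_15=15
q^16  k|16↦φ(k): 1:1 2:1 4:2 8:4 16:8  a_16=16

3, 8, 15, 16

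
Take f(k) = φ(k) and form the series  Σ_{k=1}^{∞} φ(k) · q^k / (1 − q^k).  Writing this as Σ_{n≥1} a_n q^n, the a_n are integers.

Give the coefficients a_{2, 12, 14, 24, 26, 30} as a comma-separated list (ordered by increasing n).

d|2:{2,1}  Σφ=1+1=2
q^12  k|12↦φ(k): 12:4 6:2 4:2 3:2 2:1 1:1  a_12=12
[q^14] φ(14)=6,φ(7)=6,φ(2)=1,φ(1)=1 ⇒ 14
[q^24] φ(1)=1,φ(2)=1,φ(3)=2,φ(4)=2,φ(6)=2,φ(8)=4,φ(12)=4,φ(24)=8 ⇒ 24
[q^26] φ(26)=12,φ(13)=12,φ(2)=1,φ(1)=1 ⇒ 26
[q^30] φ(1)=1,φ(2)=1,φ(3)=2,φ(5)=4,φ(6)=2,φ(10)=4,φ(15)=8,φ(30)=8 ⇒ 30

2, 12, 14, 24, 26, 30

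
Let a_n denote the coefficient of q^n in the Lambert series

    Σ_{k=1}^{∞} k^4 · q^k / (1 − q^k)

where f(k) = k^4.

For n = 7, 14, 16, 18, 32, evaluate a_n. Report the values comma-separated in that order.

2402, 40834, 69905, 112931, 1118481

q^7  k|7↦f(k): 1:1 7:2401  a_7=2402
d|14:{14,7,2,1}  Σf=38416+2401+16+1=40834
d|16:{16,8,4,2,1}  Σf=65536+4096+256+16+1=69905
n=18: 18·1 9·2 6·3 3·6 2·9 1·18  f→[104976+6561+1296+81+16+1]=112931
n=32: 1·32 2·16 4·8 8·4 16·2 32·1  f→[1+16+256+4096+65536+1048576]=1118481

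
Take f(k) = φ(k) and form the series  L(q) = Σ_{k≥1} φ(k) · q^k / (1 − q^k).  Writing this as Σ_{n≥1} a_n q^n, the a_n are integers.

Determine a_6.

d|6:{1,2,3,6}  Σφ=1+1+2+2=6

a_6 = 6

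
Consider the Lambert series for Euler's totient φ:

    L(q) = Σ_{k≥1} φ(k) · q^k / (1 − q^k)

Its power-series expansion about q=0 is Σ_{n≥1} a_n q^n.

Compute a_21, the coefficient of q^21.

d|21:{1,3,7,21}  Σφ=1+2+6+12=21

a_21 = 21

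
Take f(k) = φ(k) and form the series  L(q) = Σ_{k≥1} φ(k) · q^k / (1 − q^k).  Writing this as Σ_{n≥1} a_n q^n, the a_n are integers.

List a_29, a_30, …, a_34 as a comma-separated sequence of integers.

d|29:{29,1}  Σφ=28+1=29
q^30  k|30↦φ(k): 1:1 2:1 3:2 5:4 6:2 10:4 15:8 30:8  a_30=30
n=31: 31·1 1·31  φ→[30+1]=31
[q^32] φ(32)=16,φ(16)=8,φ(8)=4,φ(4)=2,φ(2)=1,φ(1)=1 ⇒ 32
[q^33] φ(1)=1,φ(3)=2,φ(11)=10,φ(33)=20 ⇒ 33
n=34: 34·1 17·2 2·17 1·34  φ→[16+16+1+1]=34

29, 30, 31, 32, 33, 34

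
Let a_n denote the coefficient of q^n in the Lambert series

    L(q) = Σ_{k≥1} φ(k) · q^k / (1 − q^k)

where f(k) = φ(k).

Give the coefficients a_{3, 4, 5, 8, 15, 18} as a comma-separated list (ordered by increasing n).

n=3: 3·1 1·3  φ→[2+1]=3
n=4: 4·1 2·2 1·4  φ→[2+1+1]=4
d|5:{1,5}  Σφ=1+4=5
n=8: 8·1 4·2 2·4 1·8  φ→[4+2+1+1]=8
d|15:{1,3,5,15}  Σφ=1+2+4+8=15
n=18: 18·1 9·2 6·3 3·6 2·9 1·18  φ→[6+6+2+2+1+1]=18

3, 4, 5, 8, 15, 18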